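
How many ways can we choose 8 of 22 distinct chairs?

C(22,8) = 22!/(8! x 14!).

Final answer: \binom{22}{8} = 319770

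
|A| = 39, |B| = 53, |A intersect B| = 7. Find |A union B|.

|A union B| = |A| + |B| - |A intersect B| = 39 + 53 - 7.

Final answer: 85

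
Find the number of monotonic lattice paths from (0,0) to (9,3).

Each path has 9 right steps and 3 up steps in some order (12 steps total).
Choose which 3 of the 12 steps are up: C(12,3).

Final answer: C(12,3) = 220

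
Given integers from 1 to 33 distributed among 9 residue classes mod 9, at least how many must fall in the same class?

By pigeonhole with 33 objects and 9 categories: ceiling(33/9).

Final answer: 4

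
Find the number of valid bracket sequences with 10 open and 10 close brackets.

This is counted by the nth Catalan number C_n. Here n = 10 (pairs).
Using C_0 = 1 and C_(k+1) = C_k x 2(2k+1)/(k+2), build up term by term: C_1=1, C_2=2, C_3=5, C_4=14, C_5=42, C_6=132, C_7=429, C_8=1430, C_9=4862, C_10=16796.

Final answer: C_{10} = 16796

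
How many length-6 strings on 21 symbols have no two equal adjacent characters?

Let g(n) count such strings. g(1) = 21, and each valid string of length n-1 extends in 20 ways (any symbol but the last), so g(n) = 20 g(n-1).
Total: g(6) = 21 x 20^5.

Final answer: 21 x 20^{5} = 67200000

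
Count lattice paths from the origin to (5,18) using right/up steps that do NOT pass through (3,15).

Total paths to (5,18): C(23,18) = 33649.
Paths through (3,15): C(18,15) x C(5,3) = 8160.
Avoiding (3,15): 33649 - 8160.

Final answer: 25489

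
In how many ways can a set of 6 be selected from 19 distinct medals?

C(19,6) = 19!/(6! x 13!).

Final answer: \binom{19}{6} = 27132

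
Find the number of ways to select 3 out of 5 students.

C(5,3) = 5!/(3! x (5-3)!).

Final answer: C(5,3) = 10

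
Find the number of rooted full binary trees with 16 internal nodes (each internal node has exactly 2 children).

This is counted by the nth Catalan number C_n. Here n = 16.
C_n = (2n)!/(n!(n+1)!), so C_{16} = 32!/(16! x 17!) = C(32,16)/17 = 601080390/17.

Final answer: C_{16} = 35357670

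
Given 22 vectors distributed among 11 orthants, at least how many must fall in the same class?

By pigeonhole with 22 objects and 11 categories: ceiling(22/11).

Final answer: 2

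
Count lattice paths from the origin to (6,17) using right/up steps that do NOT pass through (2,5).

Total paths to (6,17): C(23,17) = 100947.
Paths through (2,5): C(7,5) x C(16,12) = 38220.
Avoiding (2,5): 100947 - 38220.

Final answer: 62727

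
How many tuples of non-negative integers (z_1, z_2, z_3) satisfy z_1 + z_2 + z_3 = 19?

Stars and bars with 19 stars and 2 bars:
C(19+3-1, 3-1) = C(21,2).

Final answer: C(21,2) = 210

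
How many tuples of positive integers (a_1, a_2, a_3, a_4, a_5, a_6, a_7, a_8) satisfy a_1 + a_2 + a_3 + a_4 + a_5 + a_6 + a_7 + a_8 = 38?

Substitute a'_i = a_i - 1 (so a'_i >= 0). Then sum a'_i = 38 - 8 = 30.
Stars and bars: C(30+8-1, 8-1) = C(37,7).

Final answer: C(37,7) = 10295472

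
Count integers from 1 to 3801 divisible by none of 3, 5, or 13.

|div by 3|=1267, |div by 5|=760, |div by 13|=292.
|div by 3&5|=253, |div by 3&13|=97, |div by 5&13|=58, |div by all|=19.
By inclusion-exclusion, divisible by at least one: 1267+760+292-253-97-58+19 = 1930.
Not divisible by any: 3801 - 1930.

Final answer: 1871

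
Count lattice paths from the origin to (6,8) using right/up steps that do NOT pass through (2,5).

Total paths to (6,8): C(14,8) = 3003.
Paths through (2,5): C(7,5) x C(7,3) = 735.
Avoiding (2,5): 3003 - 735.

Final answer: 2268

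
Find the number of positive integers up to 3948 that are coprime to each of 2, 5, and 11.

|div by 2|=1974, |div by 5|=789, |div by 11|=358.
|div by 2&5|=394, |div by 2&11|=179, |div by 5&11|=71, |div by all|=35.
By inclusion-exclusion, divisible by at least one: 1974+789+358-394-179-71+35 = 2512.
Not divisible by any: 3948 - 2512.

Final answer: 1436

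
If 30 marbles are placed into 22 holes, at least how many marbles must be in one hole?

By the pigeonhole principle: ceiling(30/22).

Final answer: 2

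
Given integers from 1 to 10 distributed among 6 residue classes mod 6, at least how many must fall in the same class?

By pigeonhole with 10 objects and 6 categories: ceiling(10/6).

Final answer: 2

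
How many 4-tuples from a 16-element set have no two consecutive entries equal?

Let g(n) count such strings. g(1) = 16, and each valid string of length n-1 extends in 15 ways (any symbol but the last), so g(n) = 15 g(n-1).
Total: g(4) = 16 x 15^3.

Final answer: 16 x 15^{3} = 54000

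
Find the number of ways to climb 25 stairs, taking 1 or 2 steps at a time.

Let f(n) be the number of climbs. Removing the last move (1 or 2 steps) gives f(n) = f(n-1) + f(n-2); base cases f(1)=1, f(2)=2.
Building up term by term: f(1)=1, f(2)=2, f(3)=3, f(4)=5, f(5)=8, f(6)=13, f(7)=21, f(8)=34, f(9)=55, f(10)=89, f(11)=144, f(12)=233, f(13)=377, f(14)=610, f(15)=987, f(16)=1597, f(17)=2584, f(18)=4181, f(19)=6765, f(20)=10946, f(21)=17711, f(22)=28657, f(23)=46368, f(24)=75025, f(25)=121393.

Final answer: 121393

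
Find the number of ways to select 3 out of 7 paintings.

C(7,3) = 7!/(3! x (7-3)!).

Final answer: C(7,3) = 35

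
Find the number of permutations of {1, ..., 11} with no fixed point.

Use the recurrence D(n) = (n-1)(D(n-1) + D(n-2)) with D(0)=1, D(1)=0.
D(2) = 1 x (0 + 1) = 1
D(3) = 2 x (1 + 0) = 2
D(4) = 3 x (2 + 1) = 9
D(5) = 4 x (9 + 2) = 44
D(6) = 5 x (44 + 9) = 265
D(7) = 6 x (265 + 44) = 1854
D(8) = 7 x (1854 + 265) = 14833
D(9) = 8 x (14833 + 1854) = 133496
D(10) = 9 x (133496 + 14833) = 1334961
D(11) = 10 x (D(10) + D(9)) = 10 x (1334961 + 133496)

Final answer: D(11) = 14684570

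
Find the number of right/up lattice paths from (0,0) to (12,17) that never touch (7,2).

Total paths to (12,17): C(29,17) = 51895935.
Paths through (7,2): C(9,2) x C(20,15) = 558144.
Avoiding (7,2): 51895935 - 558144.

Final answer: 51337791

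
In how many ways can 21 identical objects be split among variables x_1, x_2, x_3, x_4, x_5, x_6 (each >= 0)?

Stars and bars with 21 stars and 5 bars:
C(21+6-1, 6-1) = C(26,5).

Final answer: C(26,5) = 65780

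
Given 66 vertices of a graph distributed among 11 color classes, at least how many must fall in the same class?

By pigeonhole with 66 objects and 11 categories: ceiling(66/11).

Final answer: 6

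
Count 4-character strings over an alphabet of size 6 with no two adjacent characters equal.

First character: 6 choices. Each subsequent: 5 choices (must differ from the previous one).
Total: 6 x 5^3.

Final answer: 6 x 5^{3} = 750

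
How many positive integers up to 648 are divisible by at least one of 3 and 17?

Multiples of 3: 216. Multiples of 17: 38. Of both (lcm=51): 12.
By inclusion-exclusion: 216 + 38 - 12.

Final answer: 242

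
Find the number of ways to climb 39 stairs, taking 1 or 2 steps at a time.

Condition on the final move: it is a 1-step (f(n-1) ways to get there) or a 2-step (f(n-2) ways), so f(n) = f(n-1) + f(n-2), with f(1)=1, f(2)=2.
Computing successive values: f(1)=1, f(2)=2, f(3)=3, f(4)=5, f(5)=8, f(6)=13, f(7)=21, f(8)=34, f(9)=55, f(10)=89, f(11)=144, f(12)=233, f(13)=377, f(14)=610, f(15)=987, f(16)=1597, f(17)=2584, f(18)=4181, f(19)=6765, f(20)=10946, f(21)=17711, f(22)=28657, f(23)=46368, f(24)=75025, f(25)=121393, f(26)=196418, f(27)=317811, f(28)=514229, f(29)=832040, f(30)=1346269, f(31)=2178309, f(32)=3524578, f(33)=5702887, f(34)=9227465, f(35)=14930352, f(36)=24157817, f(37)=39088169, f(38)=63245986, f(39)=102334155.

Final answer: 102334155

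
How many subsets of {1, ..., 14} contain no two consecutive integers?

Condition on whether n belongs to the subset: if not, any valid subset of {1, ..., n-1} works (a(n-1)); if so, n-1 is excluded and the rest is a valid subset of {1, ..., n-2} (a(n-2)). Hence a(n) = a(n-1) + a(n-2), a(1)=2, a(2)=3.
Iterating the recurrence: a(1)=2, a(2)=3, a(3)=5, a(4)=8, a(5)=13, a(6)=21, a(7)=34, a(8)=55, a(9)=89, a(10)=144, a(11)=233, a(12)=377, a(13)=610, a(14)=987.

Final answer: 987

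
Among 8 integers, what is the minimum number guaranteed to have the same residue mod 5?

There are 5 possible values for residue mod 5. With 8 integers and 5 categories, by pigeonhole: ceiling(8/5).

Final answer: 2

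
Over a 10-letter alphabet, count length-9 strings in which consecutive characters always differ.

First character: 10 choices. Each subsequent: 9 choices (must differ from the previous one).
Total: 10 x 9^8.

Final answer: 10 x 9^{8} = 430467210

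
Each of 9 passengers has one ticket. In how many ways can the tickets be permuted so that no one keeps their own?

Derangements satisfy D(n) = (n-1)(D(n-1) + D(n-2)), starting from D(0)=1, D(1)=0.
D(2) = 1 x (0 + 1) = 1
D(3) = 2 x (1 + 0) = 2
D(4) = 3 x (2 + 1) = 9
D(5) = 4 x (9 + 2) = 44
D(6) = 5 x (44 + 9) = 265
D(7) = 6 x (265 + 44) = 1854
D(8) = 7 x (1854 + 265) = 14833
D(9) = 8 x (D(8) + D(7)) = 8 x (14833 + 1854)

Final answer: D(9) = 133496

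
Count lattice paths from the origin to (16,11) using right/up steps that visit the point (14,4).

Paths (0,0)->(14,4): C(18,4) = 3060.
Paths (14,4)->(16,11): C(9,7) = 36.
By multiplication principle: 3060 x 36.

Final answer: 110160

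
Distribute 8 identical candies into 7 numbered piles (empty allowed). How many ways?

Stars and bars: C(n+k-1, k-1) = C(14,6).

Final answer: C(14,6) = 3003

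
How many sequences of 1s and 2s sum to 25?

Condition on the final move: it is a 1-step (f(n-1) ways to get there) or a 2-step (f(n-2) ways), so f(n) = f(n-1) + f(n-2), with f(1)=1, f(2)=2.
Computing successive values: f(1)=1, f(2)=2, f(3)=3, f(4)=5, f(5)=8, f(6)=13, f(7)=21, f(8)=34, f(9)=55, f(10)=89, f(11)=144, f(12)=233, f(13)=377, f(14)=610, f(15)=987, f(16)=1597, f(17)=2584, f(18)=4181, f(19)=6765, f(20)=10946, f(21)=17711, f(22)=28657, f(23)=46368, f(24)=75025, f(25)=121393.

Final answer: 121393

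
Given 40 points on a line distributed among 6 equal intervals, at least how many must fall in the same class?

By pigeonhole with 40 objects and 6 categories: ceiling(40/6).

Final answer: 7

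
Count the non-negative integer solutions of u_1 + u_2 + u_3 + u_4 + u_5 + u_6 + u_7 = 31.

Stars and bars with 31 stars and 6 bars:
C(31+7-1, 7-1) = C(37,6).

Final answer: C(37,6) = 2324784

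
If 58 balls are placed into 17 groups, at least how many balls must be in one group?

By the pigeonhole principle: ceiling(58/17).

Final answer: 4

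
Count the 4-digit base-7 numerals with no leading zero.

These are the integers in [7^3, 7^4), so the count is 7^4 - 7^3 = 6 x 7^3.

Final answer: 2058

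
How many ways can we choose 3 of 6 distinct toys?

C(6,3) = 6!/(3! x (6-3)!).

Final answer: C(6,3) = 20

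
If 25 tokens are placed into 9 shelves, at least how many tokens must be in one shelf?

By the pigeonhole principle: ceiling(25/9).

Final answer: 3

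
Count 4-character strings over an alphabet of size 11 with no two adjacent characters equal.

Let g(n) count such strings. g(1) = 11, and each valid string of length n-1 extends in 10 ways (any symbol but the last), so g(n) = 10 g(n-1).
Total: g(4) = 11 x 10^3.

Final answer: 11 x 10^{3} = 11000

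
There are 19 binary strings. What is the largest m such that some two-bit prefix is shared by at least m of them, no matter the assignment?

There are 4 possible values for two-bit prefix. With 19 binary strings and 4 categories, by pigeonhole: ceiling(19/4).

Final answer: 5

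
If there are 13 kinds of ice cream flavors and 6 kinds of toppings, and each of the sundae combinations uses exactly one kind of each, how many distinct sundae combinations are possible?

By the multiplication principle: 13 x 6.

Final answer: 78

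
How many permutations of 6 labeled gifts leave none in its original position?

Derangements satisfy D(n) = (n-1)(D(n-1) + D(n-2)), starting from D(0)=1, D(1)=0.
D(2) = 1 x (0 + 1) = 1
D(3) = 2 x (1 + 0) = 2
D(4) = 3 x (2 + 1) = 9
D(5) = 4 x (9 + 2) = 44
D(6) = 5 x (D(5) + D(4)) = 5 x (44 + 9)

Final answer: D(6) = 265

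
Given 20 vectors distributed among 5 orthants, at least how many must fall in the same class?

By pigeonhole with 20 objects and 5 categories: ceiling(20/5).

Final answer: 4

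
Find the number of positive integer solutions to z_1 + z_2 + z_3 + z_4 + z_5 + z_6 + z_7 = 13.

Substitute z'_i = z_i - 1 (so z'_i >= 0). Then sum z'_i = 13 - 7 = 6.
Stars and bars: C(6+7-1, 7-1) = C(12,6).

Final answer: C(12,6) = 924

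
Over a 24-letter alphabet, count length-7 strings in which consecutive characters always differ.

Let g(n) count such strings. g(1) = 24, and each valid string of length n-1 extends in 23 ways (any symbol but the last), so g(n) = 23 g(n-1).
Total: g(7) = 24 x 23^6.

Final answer: 24 x 23^{6} = 3552861336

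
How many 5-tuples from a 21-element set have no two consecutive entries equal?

First character: 21 choices. Each subsequent: 20 choices (must differ from the previous one).
Total: 21 x 20^4.

Final answer: 21 x 20^{4} = 3360000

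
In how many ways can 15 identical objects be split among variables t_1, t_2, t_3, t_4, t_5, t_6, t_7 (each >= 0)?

Stars and bars with 15 stars and 6 bars:
C(15+7-1, 7-1) = C(21,6).

Final answer: C(21,6) = 54264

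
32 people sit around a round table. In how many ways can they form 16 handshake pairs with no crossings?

This is counted by the nth Catalan number C_n. Here n = 32/2 = 16.
C_n = C(2n,n) - C(2n,n+1), so C_{16} = C(32,16) - C(32,17) = 601080390 - 565722720.

Final answer: C_{16} = 35357670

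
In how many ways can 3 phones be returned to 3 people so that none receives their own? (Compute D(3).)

Derangements satisfy D(n) = (n-1)(D(n-1) + D(n-2)), starting from D(0)=1, D(1)=0.
D(2) = 1 x (0 + 1) = 1
D(3) = 2 x (D(2) + D(1)) = 2 x (1 + 0)

Final answer: D(3) = 2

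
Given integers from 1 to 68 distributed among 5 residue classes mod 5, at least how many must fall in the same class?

By pigeonhole with 68 objects and 5 categories: ceiling(68/5).

Final answer: 14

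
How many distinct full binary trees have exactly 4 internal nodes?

This is counted by the nth Catalan number C_n. Here n = 4.
C_n = C(2n,n) - C(2n,n+1), so C_{4} = C(8,4) - C(8,5) = 70 - 56.

Final answer: C_{4} = 14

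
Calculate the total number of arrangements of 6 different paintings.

The number of ways to arrange 6 distinct objects is 6!.

Final answer: 6! = 720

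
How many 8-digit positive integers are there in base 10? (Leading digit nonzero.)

These are the integers in [10^7, 10^8), so the count is 10^8 - 10^7 = 9 x 10^7.

Final answer: 90000000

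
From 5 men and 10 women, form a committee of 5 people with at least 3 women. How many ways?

Sum over valid woman counts:
C(10,3)C(5,2) = 1200
C(10,4)C(5,1) = 1050
C(10,5)C(5,0) = 252
Total: 1200 + 1050 + 252.

Final answer: 2502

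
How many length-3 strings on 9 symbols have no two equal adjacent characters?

First character: 9 choices. Each subsequent: 8 choices (must differ from the previous one).
Total: 9 x 8^2.

Final answer: 9 x 8^{2} = 576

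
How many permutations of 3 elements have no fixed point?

D(n) = (n-1)(D(n-1) + D(n-2)), D(0)=1, D(1)=0.
Building up: D(2)=1.
D(3) = 2 x (D(2) + D(1)) = 2 x (1 + 0).

Final answer: D(3) = 2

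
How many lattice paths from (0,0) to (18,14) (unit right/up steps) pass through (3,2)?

Paths (0,0)->(3,2): C(5,2) = 10.
Paths (3,2)->(18,14): C(27,12) = 17383860.
By multiplication principle: 10 x 17383860.

Final answer: 173838600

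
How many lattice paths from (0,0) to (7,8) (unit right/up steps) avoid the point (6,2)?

Total paths to (7,8): C(15,8) = 6435.
Paths through (6,2): C(8,2) x C(7,6) = 196.
Avoiding (6,2): 6435 - 196.

Final answer: 6239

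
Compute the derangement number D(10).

D(n) = (n-1)(D(n-1) + D(n-2)), D(0)=1, D(1)=0.
Building up: D(2)=1, D(3)=2, D(4)=9, D(5)=44, D(6)=265, D(7)=1854, D(8)=14833, D(9)=133496.
D(10) = 9 x (D(9) + D(8)) = 9 x (133496 + 14833).

Final answer: D(10) = 1334961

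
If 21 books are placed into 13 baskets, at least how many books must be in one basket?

By the pigeonhole principle: ceiling(21/13).

Final answer: 2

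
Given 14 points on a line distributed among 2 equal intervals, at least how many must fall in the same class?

By pigeonhole with 14 objects and 2 categories: ceiling(14/2).

Final answer: 7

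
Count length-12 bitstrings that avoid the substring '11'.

A valid string ends in 0 (append to any length-(n-1) valid string) or in 01 (append to any length-(n-2) valid string), so a(n) = a(n-1) + a(n-2) with a(1)=2, a(2)=3.
Iterating the recurrence: a(1)=2, a(2)=3, a(3)=5, a(4)=8, a(5)=13, a(6)=21, a(7)=34, a(8)=55, a(9)=89, a(10)=144, a(11)=233, a(12)=377.

Final answer: 377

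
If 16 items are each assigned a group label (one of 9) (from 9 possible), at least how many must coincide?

There are 9 possible values for group label (one of 9). With 16 items and 9 categories, by pigeonhole: ceiling(16/9).

Final answer: 2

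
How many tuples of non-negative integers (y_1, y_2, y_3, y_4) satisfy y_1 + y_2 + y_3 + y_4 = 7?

Stars and bars with 7 stars and 3 bars:
C(7+4-1, 4-1) = C(10,3).

Final answer: C(10,3) = 120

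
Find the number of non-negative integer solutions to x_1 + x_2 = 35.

Stars and bars with 35 stars and 1 bars:
C(35+2-1, 2-1) = C(36,1).

Final answer: C(36,1) = 36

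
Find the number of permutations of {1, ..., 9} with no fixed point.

Use the recurrence D(n) = (n-1)(D(n-1) + D(n-2)) with D(0)=1, D(1)=0.
D(2) = 1 x (0 + 1) = 1
D(3) = 2 x (1 + 0) = 2
D(4) = 3 x (2 + 1) = 9
D(5) = 4 x (9 + 2) = 44
D(6) = 5 x (44 + 9) = 265
D(7) = 6 x (265 + 44) = 1854
D(8) = 7 x (1854 + 265) = 14833
D(9) = 8 x (D(8) + D(7)) = 8 x (14833 + 1854)

Final answer: D(9) = 133496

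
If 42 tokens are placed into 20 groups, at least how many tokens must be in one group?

By the pigeonhole principle: ceiling(42/20).

Final answer: 3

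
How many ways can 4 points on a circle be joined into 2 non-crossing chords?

The structures are counted by the Catalan number C_n. Here n = 4/2 = 2.
Using C_0 = 1 and C_(k+1) = C_k x 2(2k+1)/(k+2), build up term by term: C_1=1, C_2=2.

Final answer: C_{2} = 2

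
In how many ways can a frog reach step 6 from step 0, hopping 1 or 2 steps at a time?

Let f(n) be the number of climbs. Removing the last move (1 or 2 steps) gives f(n) = f(n-1) + f(n-2); base cases f(1)=1, f(2)=2.
Computing successive values: f(1)=1, f(2)=2, f(3)=3, f(4)=5, f(5)=8, f(6)=13.

Final answer: 13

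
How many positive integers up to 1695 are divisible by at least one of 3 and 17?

Multiples of 3: 565. Multiples of 17: 99. Of both (lcm=51): 33.
By inclusion-exclusion: 565 + 99 - 33.

Final answer: 631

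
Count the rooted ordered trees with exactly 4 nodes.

The structures are counted by the Catalan number C_n. Here n = 4 - 1 = 3.
Using C_0 = 1 and C_(k+1) = C_k x 2(2k+1)/(k+2), build up term by term: C_1=1, C_2=2, C_3=5.

Final answer: C_{3} = 5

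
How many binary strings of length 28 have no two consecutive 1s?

Let a(n) count valid strings. If the last bit is 0 the prefix is any valid string of length n-1; if it is 1 the string must end in 01 with a valid prefix of length n-2. So a(n) = a(n-1) + a(n-2), a(1)=2, a(2)=3.
Computing successive values: a(1)=2, a(2)=3, a(3)=5, a(4)=8, a(5)=13, a(6)=21, a(7)=34, a(8)=55, a(9)=89, a(10)=144, a(11)=233, a(12)=377, a(13)=610, a(14)=987, a(15)=1597, a(16)=2584, a(17)=4181, a(18)=6765, a(19)=10946, a(20)=17711, a(21)=28657, a(22)=46368, a(23)=75025, a(24)=121393, a(25)=196418, a(26)=317811, a(27)=514229, a(28)=832040.

Final answer: 832040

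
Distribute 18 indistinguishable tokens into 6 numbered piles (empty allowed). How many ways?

Stars and bars: C(n+k-1, k-1) = C(23,5).

Final answer: C(23,5) = 33649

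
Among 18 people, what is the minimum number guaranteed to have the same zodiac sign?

There are 12 possible values for zodiac sign. With 18 people and 12 categories, by pigeonhole: ceiling(18/12).

Final answer: 2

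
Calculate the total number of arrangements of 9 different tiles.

The number of ways to arrange 9 distinct objects is 9!.

Final answer: 9! = 362880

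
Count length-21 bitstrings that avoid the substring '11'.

Classify by the final bit: ...0 gives a(n-1) strings, ...01 gives a(n-2) strings. Thus a(n) = a(n-1) + a(n-2) with a(1)=2, a(2)=3.
Building up term by term: a(1)=2, a(2)=3, a(3)=5, a(4)=8, a(5)=13, a(6)=21, a(7)=34, a(8)=55, a(9)=89, a(10)=144, a(11)=233, a(12)=377, a(13)=610, a(14)=987, a(15)=1597, a(16)=2584, a(17)=4181, a(18)=6765, a(19)=10946, a(20)=17711, a(21)=28657.

Final answer: 28657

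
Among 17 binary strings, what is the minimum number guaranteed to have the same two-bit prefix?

There are 4 possible values for two-bit prefix. With 17 binary strings and 4 categories, by pigeonhole: ceiling(17/4).

Final answer: 5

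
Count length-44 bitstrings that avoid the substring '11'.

Let a(n) count valid strings. If the last bit is 0 the prefix is any valid string of length n-1; if it is 1 the string must end in 01 with a valid prefix of length n-2. So a(n) = a(n-1) + a(n-2), a(1)=2, a(2)=3.
Building up term by term: a(1)=2, a(2)=3, a(3)=5, a(4)=8, a(5)=13, a(6)=21, a(7)=34, a(8)=55, a(9)=89, a(10)=144, a(11)=233, a(12)=377, a(13)=610, a(14)=987, a(15)=1597, a(16)=2584, a(17)=4181, a(18)=6765, a(19)=10946, a(20)=17711, a(21)=28657, a(22)=46368, a(23)=75025, a(24)=121393, a(25)=196418, a(26)=317811, a(27)=514229, a(28)=832040, a(29)=1346269, a(30)=2178309, a(31)=3524578, a(32)=5702887, a(33)=9227465, a(34)=14930352, a(35)=24157817, a(36)=39088169, a(37)=63245986, a(38)=102334155, a(39)=165580141, a(40)=267914296, a(41)=433494437, a(42)=701408733, a(43)=1134903170, a(44)=1836311903.

Final answer: 1836311903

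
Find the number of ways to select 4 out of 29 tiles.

C(29,4) = 29!/(4! x 25!).

Final answer: \binom{29}{4} = 23751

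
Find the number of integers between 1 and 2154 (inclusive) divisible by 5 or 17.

Multiples of 5: 430. Multiples of 17: 126. Of both (lcm=85): 25.
By inclusion-exclusion: 430 + 126 - 25.

Final answer: 531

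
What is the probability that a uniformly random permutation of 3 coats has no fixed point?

Derangements satisfy D(n) = (n-1)(D(n-1) + D(n-2)), starting from D(0)=1, D(1)=0.
Building up: D(2)=1, D(3)=2.
Total arrangements: 3! = 6.
Probability = D(3)/3! = 1/3.

Final answer: D(3)/3! = 2/6 = 0.333333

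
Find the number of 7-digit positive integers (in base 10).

The leading digit cannot be 0 (9 options); the other 6 digits can be anything (10 options each).
Total: 9 x 10^6.

Final answer: 9000000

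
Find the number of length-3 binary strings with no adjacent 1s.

A valid string ends in 0 (append to any length-(n-1) valid string) or in 01 (append to any length-(n-2) valid string), so a(n) = a(n-1) + a(n-2) with a(1)=2, a(2)=3.
Building up term by term: a(1)=2, a(2)=3, a(3)=5.

Final answer: 5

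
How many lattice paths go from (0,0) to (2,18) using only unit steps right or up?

Each path has 2 right steps and 18 up steps in some order (20 steps total).
Choose which 18 of the 20 steps are up: C(20,18).

Final answer: C(20,18) = 190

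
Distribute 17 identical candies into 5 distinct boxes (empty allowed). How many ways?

Stars and bars: C(n+k-1, k-1) = C(21,4).

Final answer: C(21,4) = 5985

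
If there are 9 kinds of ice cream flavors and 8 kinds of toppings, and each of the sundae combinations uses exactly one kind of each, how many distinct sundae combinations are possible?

By the multiplication principle: 9 x 8.

Final answer: 72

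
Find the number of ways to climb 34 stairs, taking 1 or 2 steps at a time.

Condition on the final move: it is a 1-step (f(n-1) ways to get there) or a 2-step (f(n-2) ways), so f(n) = f(n-1) + f(n-2), with f(1)=1, f(2)=2.
Building up term by term: f(1)=1, f(2)=2, f(3)=3, f(4)=5, f(5)=8, f(6)=13, f(7)=21, f(8)=34, f(9)=55, f(10)=89, f(11)=144, f(12)=233, f(13)=377, f(14)=610, f(15)=987, f(16)=1597, f(17)=2584, f(18)=4181, f(19)=6765, f(20)=10946, f(21)=17711, f(22)=28657, f(23)=46368, f(24)=75025, f(25)=121393, f(26)=196418, f(27)=317811, f(28)=514229, f(29)=832040, f(30)=1346269, f(31)=2178309, f(32)=3524578, f(33)=5702887, f(34)=9227465.

Final answer: 9227465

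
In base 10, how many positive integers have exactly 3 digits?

In base 10, the leading digit has 9 choices (1..9); each of the remaining 2 digits has 10 choices.
Total: 9 x 10^2.

Final answer: 900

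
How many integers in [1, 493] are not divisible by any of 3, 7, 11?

|div by 3|=164, |div by 7|=70, |div by 11|=44.
|div by 3&7|=23, |div by 3&11|=14, |div by 7&11|=6, |div by all|=2.
By inclusion-exclusion, divisible by at least one: 164+70+44-23-14-6+2 = 237.
Not divisible by any: 493 - 237.

Final answer: 256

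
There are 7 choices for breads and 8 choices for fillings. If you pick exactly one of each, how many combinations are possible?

By the multiplication principle: 7 x 8.

Final answer: 56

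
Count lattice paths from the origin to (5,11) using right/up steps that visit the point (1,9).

Paths (0,0)->(1,9): C(10,9) = 10.
Paths (1,9)->(5,11): C(6,2) = 15.
By multiplication principle: 10 x 15.

Final answer: 150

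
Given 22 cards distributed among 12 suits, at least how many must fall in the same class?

By pigeonhole with 22 objects and 12 categories: ceiling(22/12).

Final answer: 2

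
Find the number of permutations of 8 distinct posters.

The number of ways to arrange 8 distinct objects is 8!.

Final answer: 8! = 40320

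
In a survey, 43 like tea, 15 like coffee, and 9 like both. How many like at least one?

|A union B| = |A| + |B| - |A intersect B| = 43 + 15 - 9.

Final answer: 49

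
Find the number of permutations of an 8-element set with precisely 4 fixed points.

Choose which 4 elements are fixed: C(8,4) = 70.
Derange the remaining 4 using D(j) = (j-1)(D(j-1) + D(j-2)), D(0)=1, D(1)=0: D(2)=1, D(3)=2, D(4)=9.
Total: 70 x 9.

Final answer: C(8,4) D(4) = 630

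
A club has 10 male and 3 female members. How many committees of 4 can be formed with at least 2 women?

Sum over valid woman counts:
C(3,2)C(10,2) = 135
C(3,3)C(10,1) = 10
Total: 135 + 10.

Final answer: 145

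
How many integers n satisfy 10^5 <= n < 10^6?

First digit: 9 choices (1-9). Each of the remaining 5 digits: 10 choices.
Total: 9 x 10^5.

Final answer: 900000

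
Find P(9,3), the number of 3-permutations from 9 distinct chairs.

P(9,3) = 9!/(9-3)! = 9!/6!.

Final answer: P(9,3) = 504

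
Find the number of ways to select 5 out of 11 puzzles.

C(11,5) = 11!/(5! x 6!).

Final answer: \binom{11}{5} = 462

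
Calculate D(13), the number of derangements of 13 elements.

D(n) = (n-1)(D(n-1) + D(n-2)), D(0)=1, D(1)=0.
Building up: D(2)=1, D(3)=2, D(4)=9, D(5)=44, D(6)=265, D(7)=1854, D(8)=14833, D(9)=133496, D(10)=1334961, D(11)=14684570, D(12)=176214841.
D(13) = 12 x (D(12) + D(11)) = 12 x (176214841 + 14684570).

Final answer: D(13) = 2290792932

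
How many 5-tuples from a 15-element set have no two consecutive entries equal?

Let g(n) count such strings. g(1) = 15, and each valid string of length n-1 extends in 14 ways (any symbol but the last), so g(n) = 14 g(n-1).
Total: g(5) = 15 x 14^4.

Final answer: 15 x 14^{4} = 576240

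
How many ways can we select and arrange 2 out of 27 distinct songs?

P(27,2) = 27!/(27-2)! = 27!/25!.

Final answer: P(27,2) = 702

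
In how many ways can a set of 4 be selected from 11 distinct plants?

C(11,4) = 11!/(4! x 7!).

Final answer: \binom{11}{4} = 330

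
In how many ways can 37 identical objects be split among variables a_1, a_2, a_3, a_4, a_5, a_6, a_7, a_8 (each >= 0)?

Stars and bars with 37 stars and 7 bars:
C(37+8-1, 8-1) = C(44,7).

Final answer: C(44,7) = 38320568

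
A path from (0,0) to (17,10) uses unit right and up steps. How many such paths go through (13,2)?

Paths (0,0)->(13,2): C(15,2) = 105.
Paths (13,2)->(17,10): C(12,8) = 495.
By multiplication principle: 105 x 495.

Final answer: 51975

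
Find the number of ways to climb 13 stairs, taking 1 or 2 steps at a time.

Let f(n) count the ways. The last step is size 1 or 2, so f(n) = f(n-1) + f(n-2) with f(1)=1, f(2)=2.
Iterating the recurrence: f(1)=1, f(2)=2, f(3)=3, f(4)=5, f(5)=8, f(6)=13, f(7)=21, f(8)=34, f(9)=55, f(10)=89, f(11)=144, f(12)=233, f(13)=377.

Final answer: 377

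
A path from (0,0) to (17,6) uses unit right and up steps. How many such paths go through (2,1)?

Paths (0,0)->(2,1): C(3,1) = 3.
Paths (2,1)->(17,6): C(20,5) = 15504.
By multiplication principle: 3 x 15504.

Final answer: 46512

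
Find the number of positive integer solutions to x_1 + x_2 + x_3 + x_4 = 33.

Substitute x'_i = x_i - 1 (so x'_i >= 0). Then sum x'_i = 33 - 4 = 29.
Stars and bars: C(29+4-1, 4-1) = C(32,3).

Final answer: C(32,3) = 4960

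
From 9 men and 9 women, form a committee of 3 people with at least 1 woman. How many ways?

Sum over valid woman counts:
C(9,1)C(9,2) = 324
C(9,2)C(9,1) = 324
C(9,3)C(9,0) = 84
Total: 324 + 324 + 84.

Final answer: 732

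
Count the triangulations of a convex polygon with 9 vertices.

This is counted by the nth Catalan number C_n. Here n = 9 - 2 = 7.
C_n = C(2n,n)/(n+1), so C_{7} = C(14,7)/8 = 3432/8.

Final answer: C_{7} = 429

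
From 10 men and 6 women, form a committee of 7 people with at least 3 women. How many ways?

Sum over valid woman counts:
C(6,3)C(10,4) = 4200
C(6,4)C(10,3) = 1800
C(6,5)C(10,2) = 270
C(6,6)C(10,1) = 10
Total: 4200 + 1800 + 270 + 10.

Final answer: 6280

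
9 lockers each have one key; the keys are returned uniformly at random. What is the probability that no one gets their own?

Use the recurrence D(n) = (n-1)(D(n-1) + D(n-2)) with D(0)=1, D(1)=0.
Building up: D(2)=1, D(3)=2, D(4)=9, D(5)=44, D(6)=265, D(7)=1854, D(8)=14833, D(9)=133496.
Total arrangements: 9! = 362880.
Probability = D(9)/9! = 16687/45360.

Final answer: D(9)/9! = 133496/362880 = 0.367879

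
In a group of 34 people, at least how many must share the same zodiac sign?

There are 12 possible values for zodiac sign. With 34 people and 12 categories, by pigeonhole: ceiling(34/12).

Final answer: 3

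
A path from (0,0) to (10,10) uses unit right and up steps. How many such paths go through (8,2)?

Paths (0,0)->(8,2): C(10,2) = 45.
Paths (8,2)->(10,10): C(10,8) = 45.
By multiplication principle: 45 x 45.

Final answer: 2025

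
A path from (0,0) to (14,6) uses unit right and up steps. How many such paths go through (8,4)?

Paths (0,0)->(8,4): C(12,4) = 495.
Paths (8,4)->(14,6): C(8,2) = 28.
By multiplication principle: 495 x 28.

Final answer: 13860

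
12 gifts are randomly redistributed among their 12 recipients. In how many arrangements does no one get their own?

D(n) = (n-1)(D(n-1) + D(n-2)), D(0)=1, D(1)=0.
D(2) = 1 x (0 + 1) = 1
D(3) = 2 x (1 + 0) = 2
D(4) = 3 x (2 + 1) = 9
D(5) = 4 x (9 + 2) = 44
D(6) = 5 x (44 + 9) = 265
D(7) = 6 x (265 + 44) = 1854
D(8) = 7 x (1854 + 265) = 14833
D(9) = 8 x (14833 + 1854) = 133496
D(10) = 9 x (133496 + 14833) = 1334961
D(11) = 10 x (1334961 + 133496) = 14684570
D(12) = 11 x (D(11) + D(10)) = 11 x (14684570 + 1334961)

Final answer: D(12) = 176214841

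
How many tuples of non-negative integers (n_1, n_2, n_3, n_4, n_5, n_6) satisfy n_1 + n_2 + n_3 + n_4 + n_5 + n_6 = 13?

Stars and bars with 13 stars and 5 bars:
C(13+6-1, 6-1) = C(18,5).

Final answer: C(18,5) = 8568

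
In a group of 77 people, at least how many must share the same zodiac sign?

There are 12 possible values for zodiac sign. With 77 people and 12 categories, by pigeonhole: ceiling(77/12).

Final answer: 7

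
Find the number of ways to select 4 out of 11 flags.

C(11,4) = 11!/(4! x 7!).

Final answer: \binom{11}{4} = 330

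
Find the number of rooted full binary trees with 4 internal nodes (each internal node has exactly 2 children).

This is counted by the nth Catalan number C_n. Here n = 4.
Using C_0 = 1 and C_(k+1) = C_k x 2(2k+1)/(k+2), build up term by term: C_1=1, C_2=2, C_3=5, C_4=14.

Final answer: C_{4} = 14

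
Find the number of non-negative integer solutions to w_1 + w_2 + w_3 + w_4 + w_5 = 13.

Stars and bars with 13 stars and 4 bars:
C(13+5-1, 5-1) = C(17,4).

Final answer: C(17,4) = 2380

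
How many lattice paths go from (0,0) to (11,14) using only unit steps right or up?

Each path has 11 right steps and 14 up steps in some order (25 steps total).
Choose which 14 of the 25 steps are up: C(25,14).

Final answer: C(25,14) = 4457400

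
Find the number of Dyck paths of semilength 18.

Total monotonic paths to (18,18): C(36,18) = 9075135300.
By the reflection principle, paths that go above the diagonal number C(36,19) = 8597496600.
Valid Dyck paths: 9075135300 - 8597496600.
(Equivalently, C_{18} = C(36,18)/19 = 9075135300/19.)

Final answer: C_{18} = 477638700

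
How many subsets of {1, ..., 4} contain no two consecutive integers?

Let a(n) count such subsets of {1, ..., n}. Either n is excluded (a(n-1) ways) or n is included, forcing n-1 out (a(n-2) ways), so a(n) = a(n-1) + a(n-2) with a(1)=2, a(2)=3.
Building up term by term: a(1)=2, a(2)=3, a(3)=5, a(4)=8.

Final answer: 8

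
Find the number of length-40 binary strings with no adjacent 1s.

A valid string ends in 0 (append to any length-(n-1) valid string) or in 01 (append to any length-(n-2) valid string), so a(n) = a(n-1) + a(n-2) with a(1)=2, a(2)=3.
Iterating the recurrence: a(1)=2, a(2)=3, a(3)=5, a(4)=8, a(5)=13, a(6)=21, a(7)=34, a(8)=55, a(9)=89, a(10)=144, a(11)=233, a(12)=377, a(13)=610, a(14)=987, a(15)=1597, a(16)=2584, a(17)=4181, a(18)=6765, a(19)=10946, a(20)=17711, a(21)=28657, a(22)=46368, a(23)=75025, a(24)=121393, a(25)=196418, a(26)=317811, a(27)=514229, a(28)=832040, a(29)=1346269, a(30)=2178309, a(31)=3524578, a(32)=5702887, a(33)=9227465, a(34)=14930352, a(35)=24157817, a(36)=39088169, a(37)=63245986, a(38)=102334155, a(39)=165580141, a(40)=267914296.

Final answer: 267914296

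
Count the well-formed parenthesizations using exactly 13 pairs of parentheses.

This is counted by the nth Catalan number C_n. Here n = 13 (pairs).
C_n = (2n)!/(n!(n+1)!), so C_{13} = 26!/(13! x 14!) = C(26,13)/14 = 10400600/14.

Final answer: C_{13} = 742900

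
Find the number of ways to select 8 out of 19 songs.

C(19,8) = 19!/(8! x (19-8)!).

Final answer: C(19,8) = 75582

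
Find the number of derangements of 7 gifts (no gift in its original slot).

D(n) = (n-1)(D(n-1) + D(n-2)), D(0)=1, D(1)=0.
D(2) = 1 x (0 + 1) = 1
D(3) = 2 x (1 + 0) = 2
D(4) = 3 x (2 + 1) = 9
D(5) = 4 x (9 + 2) = 44
D(6) = 5 x (44 + 9) = 265
D(7) = 6 x (D(6) + D(5)) = 6 x (265 + 44)

Final answer: D(7) = 1854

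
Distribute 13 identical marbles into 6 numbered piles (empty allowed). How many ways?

Stars and bars: C(n+k-1, k-1) = C(18,5).

Final answer: C(18,5) = 8568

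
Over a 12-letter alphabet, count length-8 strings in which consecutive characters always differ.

First character: 12 choices. Each subsequent: 11 choices (must differ from the previous one).
Total: 12 x 11^7.

Final answer: 12 x 11^{7} = 233846052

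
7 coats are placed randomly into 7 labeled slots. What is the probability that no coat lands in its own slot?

D(n) = (n-1)(D(n-1) + D(n-2)), D(0)=1, D(1)=0.
Building up: D(2)=1, D(3)=2, D(4)=9, D(5)=44, D(6)=265, D(7)=1854.
Total arrangements: 7! = 5040.
Probability = D(7)/7! = 103/280.

Final answer: D(7)/7! = 1854/5040 = 0.367857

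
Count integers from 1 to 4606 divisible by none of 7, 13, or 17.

|div by 7|=658, |div by 13|=354, |div by 17|=270.
|div by 7&13|=50, |div by 7&17|=38, |div by 13&17|=20, |div by all|=2.
By inclusion-exclusion, divisible by at least one: 658+354+270-50-38-20+2 = 1176.
Not divisible by any: 4606 - 1176.

Final answer: 3430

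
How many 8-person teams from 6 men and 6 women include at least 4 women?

Sum over valid woman counts:
C(6,4)C(6,4) = 225
C(6,5)C(6,3) = 120
C(6,6)C(6,2) = 15
Total: 225 + 120 + 15.

Final answer: 360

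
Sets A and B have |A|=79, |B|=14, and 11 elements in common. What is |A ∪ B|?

|A union B| = |A| + |B| - |A intersect B| = 79 + 14 - 11.

Final answer: 82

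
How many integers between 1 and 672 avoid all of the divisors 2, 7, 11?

|div by 2|=336, |div by 7|=96, |div by 11|=61.
|div by 2&7|=48, |div by 2&11|=30, |div by 7&11|=8, |div by all|=4.
By inclusion-exclusion, divisible by at least one: 336+96+61-48-30-8+4 = 411.
Not divisible by any: 672 - 411.

Final answer: 261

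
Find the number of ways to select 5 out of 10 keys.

C(10,5) = 10!/(5! x 5!).

Final answer: \binom{10}{5} = 252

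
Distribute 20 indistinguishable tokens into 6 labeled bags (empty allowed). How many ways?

Stars and bars: C(n+k-1, k-1) = C(25,5).

Final answer: C(25,5) = 53130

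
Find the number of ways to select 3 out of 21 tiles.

C(21,3) = 21!/(3! x 18!).

Final answer: \binom{21}{3} = 1330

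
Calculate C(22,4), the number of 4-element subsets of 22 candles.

C(22,4) = 22!/(4! x 18!).

Final answer: \binom{22}{4} = 7315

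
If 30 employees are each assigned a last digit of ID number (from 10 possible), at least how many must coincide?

There are 10 possible values for last digit of ID number. With 30 employees and 10 categories, by pigeonhole: ceiling(30/10).

Final answer: 3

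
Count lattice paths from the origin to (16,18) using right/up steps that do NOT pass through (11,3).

Total paths to (16,18): C(34,18) = 2203961430.
Paths through (11,3): C(14,3) x C(20,15) = 5643456.
Avoiding (11,3): 2203961430 - 5643456.

Final answer: 2198317974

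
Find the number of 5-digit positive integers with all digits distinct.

First digit: 9 (not 0). Second: 9 (not first). Third: 8, etc.
Total: 9 x 9 x 8 x 7 x 6.

Final answer: 27216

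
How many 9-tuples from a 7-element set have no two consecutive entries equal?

Let g(n) count such strings. g(1) = 7, and each valid string of length n-1 extends in 6 ways (any symbol but the last), so g(n) = 6 g(n-1).
Total: g(9) = 7 x 6^8.

Final answer: 7 x 6^{8} = 11757312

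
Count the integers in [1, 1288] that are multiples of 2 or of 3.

Multiples of 2: 644. Multiples of 3: 429. Of both (lcm=6): 214.
By inclusion-exclusion: 644 + 429 - 214.

Final answer: 859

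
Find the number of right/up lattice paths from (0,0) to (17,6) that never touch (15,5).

Total paths to (17,6): C(23,6) = 100947.
Paths through (15,5): C(20,5) x C(3,1) = 46512.
Avoiding (15,5): 100947 - 46512.

Final answer: 54435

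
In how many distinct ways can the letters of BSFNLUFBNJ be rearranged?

Letters (B:2, F:2, J:1, L:1, N:2, S:1, U:1). Total letters: 10.
Permutations = 10!/(2! x 2! x 2!).

Final answer: 453600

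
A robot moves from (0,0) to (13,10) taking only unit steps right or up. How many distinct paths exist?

Each path has 13 right steps and 10 up steps in some order (23 steps total).
Choose which 10 of the 23 steps are up: C(23,10).

Final answer: C(23,10) = 1144066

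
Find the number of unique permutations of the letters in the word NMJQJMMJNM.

Letters (J:3, M:4, N:2, Q:1). Total letters: 10.
Permutations = 10!/(4! x 3! x 2!).

Final answer: 12600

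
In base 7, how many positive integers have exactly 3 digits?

In base 7, the leading digit has 6 choices (1..6); each of the remaining 2 digits has 7 choices.
Total: 6 x 7^2.

Final answer: 294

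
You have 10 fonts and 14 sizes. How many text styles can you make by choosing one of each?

By the multiplication principle: 10 x 14.

Final answer: 140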